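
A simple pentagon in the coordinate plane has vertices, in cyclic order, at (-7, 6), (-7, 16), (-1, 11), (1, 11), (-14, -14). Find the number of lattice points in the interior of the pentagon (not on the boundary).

89

Using the shoelace formula, 2A = |((-7)·16 − (-7)·6) + ((-7)·11 − (-1)·16) + ((-1)·11 − 1·11) + (1·(-14) − (-14)·11) + ((-14)·6 − (-7)·(-14))| = 195, so the area is 97.5.
Along each edge there are gcd(|Δx|,|Δy|)+1 lattice points, so counting each shared vertex once the boundary has gcd(0,10) + gcd(6,5) + gcd(2,0) + gcd(15,25) + gcd(7,20) = 10+1+2+5+1 = 19.
By Pick's theorem A = I + B/2 − 1, so I = 97.5 − 19/2 + 1 = 89.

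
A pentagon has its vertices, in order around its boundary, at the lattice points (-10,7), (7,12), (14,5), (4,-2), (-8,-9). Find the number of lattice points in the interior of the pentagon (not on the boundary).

269

The shoelace formula gives twice the area as |((-10)·12 − 7·7) + (7·5 − 14·12) + (14·(-2) − 4·5) + (4·(-9) − (-8)·(-2)) + ((-8)·7 − (-10)·(-9))| = 548, so the area is 274.
Summing gcd(|Δx|,|Δy|) over the edges gives the boundary count: gcd(17,5) + gcd(7,7) + gcd(10,7) + gcd(12,7) + gcd(2,16) = 1+7+1+1+2 = 12.
Pick's theorem gives I = A − B/2 + 1 = 274 − 12/2 + 1 = 269.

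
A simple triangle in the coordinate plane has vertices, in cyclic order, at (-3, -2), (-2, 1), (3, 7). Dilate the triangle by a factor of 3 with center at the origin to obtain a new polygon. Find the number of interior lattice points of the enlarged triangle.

Using the shoelace formula, 2A = |[(-3)·1 − (-2)·(-2)] + [(-2)·7 − 3·1] + [3·(-2) − (-3)·7]| = 9, so the area is 9/2.
Summing gcd(|Δx|,|Δy|) over the edges gives the boundary count: gcd(1,3) + gcd(5,6) + gcd(6,9) = 1+1+3 = 5.
Scaling by 3 multiplies the area by 3² = 9 (so the new area is 81/2) and multiplies the boundary lattice-point count by 3, giving 15.
By Pick's theorem, the interior count of the dilated polygon is 81/2 − 15/2 + 1 = 34.

34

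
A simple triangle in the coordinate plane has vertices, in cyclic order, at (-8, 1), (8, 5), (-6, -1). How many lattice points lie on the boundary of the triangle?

Summing gcd(|Δx|,|Δy|) over the edges gives the boundary count: gcd(16,4) + gcd(14,6) + gcd(2,2) = 4+2+2 = 8.

8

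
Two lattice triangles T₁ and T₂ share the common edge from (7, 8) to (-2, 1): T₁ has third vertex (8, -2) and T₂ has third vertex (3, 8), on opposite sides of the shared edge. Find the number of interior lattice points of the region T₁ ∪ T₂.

The union is the simple quadrilateral with vertices (7, 8), (8, -2), (-2, 1), (3, 8) in order.
Using the shoelace formula, 2A = |[7·(-2) − 8·8] + [8·1 − (-2)·(-2)] + [(-2)·8 − 3·1] + [3·8 − 7·8]| = 125, so the area is 125/2.
Along each edge there are gcd(|Δx|,|Δy|)+1 lattice points, so counting each shared vertex once the boundary has gcd(1,10) + gcd(10,3) + gcd(5,7) + gcd(4,0) = 1+1+1+4 = 7.
By Pick's theorem I = A − B/2 + 1 = 125/2 − 7/2 + 1 = 60.

60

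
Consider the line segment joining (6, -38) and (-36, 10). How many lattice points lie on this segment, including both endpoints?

The number of lattice points on a segment between lattice points is gcd(|Δx|,|Δy|) + 1 = gcd(42,48) + 1 = 6 + 1 = 7.

7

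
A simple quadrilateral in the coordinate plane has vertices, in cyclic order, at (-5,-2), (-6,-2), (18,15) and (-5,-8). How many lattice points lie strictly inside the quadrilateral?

63

The shoelace formula gives twice the area as |((-5)·(-2) − (-6)·(-2)) + ((-6)·15 − 18·(-2)) + (18·(-8) − (-5)·15) + ((-5)·(-2) − (-5)·(-8))| = 155, so the area is 77.5.
Summing gcd(|Δx|,|Δy|) over the edges gives the boundary count: gcd(1,0) + gcd(24,17) + gcd(23,23) + gcd(0,6) = 1+1+23+6 = 31.
By Pick's theorem A = I + B/2 − 1, so I = 77.5 − 31/2 + 1 = 63.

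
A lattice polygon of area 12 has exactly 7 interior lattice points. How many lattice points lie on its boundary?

Pick's theorem gives A = I + B/2 − 1, so B = 2(A − I + 1) = 2(12 − 7 + 1) = 12.

12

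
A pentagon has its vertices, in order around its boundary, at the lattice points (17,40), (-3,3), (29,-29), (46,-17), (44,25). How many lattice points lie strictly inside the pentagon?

2104

Using the shoelace formula, 2A = |(17·3 − (-3)·40) + ((-3)·(-29) − 29·3) + (29·(-17) − 46·(-29)) + (46·25 − 44·(-17)) + (44·40 − 17·25)| = 4245, so the area is 2122.5.
Along each edge there are gcd(|Δx|,|Δy|)+1 lattice points, so counting each shared vertex once the boundary has gcd(20,37) + gcd(32,32) + gcd(17,12) + gcd(2,42) + gcd(27,15) = 1+32+1+2+3 = 39.
Pick's theorem gives I = A − B/2 + 1 = 2122.5 − 39/2 + 1 = 2104.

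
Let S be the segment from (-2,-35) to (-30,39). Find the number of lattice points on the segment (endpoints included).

The number of lattice points on a segment between lattice points is gcd(|Δx|,|Δy|) + 1 = gcd(28,74) + 1 = 2 + 1 = 3.

3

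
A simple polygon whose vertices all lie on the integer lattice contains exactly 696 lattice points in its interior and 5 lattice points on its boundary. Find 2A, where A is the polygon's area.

Pick's theorem states A = I + B/2 − 1, so A = 696 + 5/2 − 1 = 1395/2.
Hence 2A = 1395.

1395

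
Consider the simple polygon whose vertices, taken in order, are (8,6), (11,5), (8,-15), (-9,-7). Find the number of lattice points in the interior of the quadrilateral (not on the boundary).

209

The shoelace formula gives twice the area as |[8·5 − 11·6] + [11·(-15) − 8·5] + [8·(-7) − (-9)·(-15)] + [(-9)·6 − 8·(-7)]| = 420, so the area is 210.
Summing gcd(|Δx|,|Δy|) over the edges gives the boundary count: gcd(3,1) + gcd(3,20) + gcd(17,8) + gcd(17,13) = 1+1+1+1 = 4.
By Pick's theorem A = I + B/2 − 1, so I = 210 − 4/2 + 1 = 209.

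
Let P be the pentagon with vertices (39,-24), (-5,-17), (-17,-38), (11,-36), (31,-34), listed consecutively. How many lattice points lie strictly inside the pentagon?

Using the shoelace formula, 2A = |[39·(-17) − (-5)·(-24)] + [(-5)·(-38) − (-17)·(-17)] + [(-17)·(-36) − 11·(-38)] + [11·(-34) − 31·(-36)] + [31·(-24) − 39·(-34)]| = 1472, so the area is 736.
Summing gcd(|Δx|,|Δy|) over the edges gives the boundary count: gcd(44,7) + gcd(12,21) + gcd(28,2) + gcd(20,2) + gcd(8,10) = 1+3+2+2+2 = 10.
Pick's theorem gives I = A − B/2 + 1 = 736 − 10/2 + 1 = 732.

732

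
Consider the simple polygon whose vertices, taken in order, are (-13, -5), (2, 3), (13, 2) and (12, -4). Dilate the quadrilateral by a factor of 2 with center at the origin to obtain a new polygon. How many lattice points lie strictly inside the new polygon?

501

By the shoelace formula, twice the signed area is |[(-13)·3 − 2·(-5)] + [2·2 − 13·3] + [13·(-4) − 12·2] + [12·(-5) − (-13)·(-4)]| = 252, so the area is 126.
Along each edge there are gcd(|Δx|,|Δy|)+1 lattice points, so counting each shared vertex once the boundary has gcd(15,8) + gcd(11,1) + gcd(1,6) + gcd(25,1) = 1+1+1+1 = 4.
Scaling by 2 multiplies the area by 2² = 4 (so the new area is 504) and multiplies the boundary lattice-point count by 2, giving 8.
By Pick's theorem, the interior count of the dilated polygon is 504 − 8/2 + 1 = 501.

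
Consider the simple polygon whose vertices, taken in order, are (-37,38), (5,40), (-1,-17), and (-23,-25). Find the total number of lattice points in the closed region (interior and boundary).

Using the shoelace formula, 2A = |((-37)·40 − 5·38) + (5·(-17) − (-1)·40) + ((-1)·(-25) − (-23)·(-17)) + ((-23)·38 − (-37)·(-25))| = 3880, so the area is 1940.
Summing gcd(|Δx|,|Δy|) over the edges gives the boundary count: gcd(42,2) + gcd(6,57) + gcd(22,8) + gcd(14,63) = 2+3+2+7 = 14.
Pick's theorem gives I = A − B/2 + 1 = 1940 − 14/2 + 1 = 1934, so the closed region contains I + B = 1934 + 14 = 1948 lattice points.

1948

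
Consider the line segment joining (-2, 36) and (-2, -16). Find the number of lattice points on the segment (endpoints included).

The number of lattice points on a segment between lattice points is gcd(|Δx|,|Δy|) + 1 = gcd(0,52) + 1 = 52 + 1 = 53.

53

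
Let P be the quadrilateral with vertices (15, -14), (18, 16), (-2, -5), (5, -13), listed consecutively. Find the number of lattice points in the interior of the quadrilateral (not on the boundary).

303

Using the shoelace formula, 2A = |[15·16 − 18·(-14)] + [18·(-5) − (-2)·16] + [(-2)·(-13) − 5·(-5)] + [5·(-14) − 15·(-13)]| = 610, so the area is 305.
Summing gcd(|Δx|,|Δy|) over the edges gives the boundary count: gcd(3,30) + gcd(20,21) + gcd(7,8) + gcd(10,1) = 3+1+1+1 = 6.
Pick's theorem gives I = A − B/2 + 1 = 305 − 6/2 + 1 = 303.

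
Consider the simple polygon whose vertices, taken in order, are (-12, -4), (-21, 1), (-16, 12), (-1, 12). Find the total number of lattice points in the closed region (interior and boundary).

The shoelace formula gives twice the area as |((-12)·1 − (-21)·(-4)) + ((-21)·12 − (-16)·1) + ((-16)·12 − (-1)·12) + ((-1)·(-4) − (-12)·12)| = 364, so the area is 182.
Along each edge there are gcd(|Δx|,|Δy|)+1 lattice points, so counting each shared vertex once the boundary has gcd(9,5) + gcd(5,11) + gcd(15,0) + gcd(11,16) = 1+1+15+1 = 18.
Pick's theorem gives I = A − B/2 + 1 = 182 − 18/2 + 1 = 174, so the closed region contains I + B = 174 + 18 = 192 lattice points.

192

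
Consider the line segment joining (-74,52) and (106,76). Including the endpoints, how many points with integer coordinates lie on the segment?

13

The number of lattice points on a segment between lattice points is gcd(|Δx|,|Δy|) + 1 = gcd(180,24) + 1 = 12 + 1 = 13.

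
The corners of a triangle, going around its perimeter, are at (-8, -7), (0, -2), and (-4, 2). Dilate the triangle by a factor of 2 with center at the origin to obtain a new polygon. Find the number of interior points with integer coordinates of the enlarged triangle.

The shoelace formula gives twice the area as |[(-8)·(-2) − 0·(-7)] + [0·2 − (-4)·(-2)] + [(-4)·(-7) − (-8)·2]| = 52, so the area is 26.
The number of boundary lattice points is Σ gcd(|Δx|,|Δy|) = gcd(8,5) + gcd(4,4) + gcd(4,9) = 1+4+1 = 6.
Scaling by 2 multiplies the area by 2² = 4 (so the new area is 104) and multiplies the boundary lattice-point count by 2, giving 12.
By Pick's theorem, the interior count of the dilated polygon is 104 − 12/2 + 1 = 99.

99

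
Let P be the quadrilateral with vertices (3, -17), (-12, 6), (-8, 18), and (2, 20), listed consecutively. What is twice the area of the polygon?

644

Using the shoelace formula, 2A = |[3·6 − (-12)·(-17)] + [(-12)·18 − (-8)·6] + [(-8)·20 − 2·18] + [2·(-17) − 3·20]| = 644, so the area is 322.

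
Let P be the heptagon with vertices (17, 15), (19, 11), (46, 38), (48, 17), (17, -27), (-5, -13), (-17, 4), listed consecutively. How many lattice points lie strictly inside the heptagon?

By the shoelace formula, twice the signed area is |[17·11 − 19·15] + [19·38 − 46·11] + [46·17 − 48·38] + [48·(-27) − 17·17] + [17·(-13) − (-5)·(-27)] + [(-5)·4 − (-17)·(-13)] + [(-17)·15 − 17·4]| = 3429, so the area is 3429/2.
The number of boundary lattice points is Σ gcd(|Δx|,|Δy|) = gcd(2,4) + gcd(27,27) + gcd(2,21) + gcd(31,44) + gcd(22,14) + gcd(12,17) + gcd(34,11) = 2+27+1+1+2+1+1 = 35.
Pick's theorem gives I = A − B/2 + 1 = 3429/2 − 35/2 + 1 = 1698.

1698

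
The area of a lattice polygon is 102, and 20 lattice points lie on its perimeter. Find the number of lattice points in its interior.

Pick's theorem A = I + B/2 − 1 rearranges to I = A − B/2 + 1 = 102 − 20/2 + 1 = 93.

93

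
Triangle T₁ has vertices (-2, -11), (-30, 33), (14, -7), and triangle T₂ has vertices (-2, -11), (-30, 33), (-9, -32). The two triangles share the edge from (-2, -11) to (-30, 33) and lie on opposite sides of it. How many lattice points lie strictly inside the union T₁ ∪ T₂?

849

The union is the simple quadrilateral with vertices (-2, -11), (14, -7), (-30, 33), (-9, -32) in order.
Using the shoelace formula, 2A = |((-2)·(-7) − 14·(-11)) + (14·33 − (-30)·(-7)) + ((-30)·(-32) − (-9)·33) + ((-9)·(-11) − (-2)·(-32))| = 1712, so the area is 856.
Summing gcd(|Δx|,|Δy|) over the edges gives the boundary count: gcd(16,4) + gcd(44,40) + gcd(21,65) + gcd(7,21) = 4+4+1+7 = 16.
By Pick's theorem I = A − B/2 + 1 = 856 − 16/2 + 1 = 849.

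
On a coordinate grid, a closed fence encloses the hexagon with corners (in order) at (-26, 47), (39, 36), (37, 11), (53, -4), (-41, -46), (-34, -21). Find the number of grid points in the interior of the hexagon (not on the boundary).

Using the shoelace formula, 2A = |((-26)·36 − 39·47) + (39·11 − 37·36) + (37·(-4) − 53·11) + (53·(-46) − (-41)·(-4)) + ((-41)·(-21) − (-34)·(-46)) + ((-34)·47 − (-26)·(-21))| = 9852, so the area is 4926.
Along each edge there are gcd(|Δx|,|Δy|)+1 lattice points, so counting each shared vertex once the boundary has gcd(65,11) + gcd(2,25) + gcd(16,15) + gcd(94,42) + gcd(7,25) + gcd(8,68) = 1+1+1+2+1+4 = 10.
Pick's theorem gives I = A − B/2 + 1 = 4926 − 10/2 + 1 = 4922.

4922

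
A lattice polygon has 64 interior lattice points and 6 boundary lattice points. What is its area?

By Pick's theorem, A = I + B/2 − 1 = 64 + 6/2 − 1 = 66.

66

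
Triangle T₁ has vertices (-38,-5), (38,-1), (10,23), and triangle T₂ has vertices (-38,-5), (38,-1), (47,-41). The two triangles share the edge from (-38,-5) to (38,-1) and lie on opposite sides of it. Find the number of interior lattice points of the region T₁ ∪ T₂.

2502

The union is the simple quadrilateral with vertices (-38,-5), (10,23), (38,-1), (47,-41) in order.
Using the shoelace formula, 2A = |((-38)·23 − 10·(-5)) + (10·(-1) − 38·23) + (38·(-41) − 47·(-1)) + (47·(-5) − (-38)·(-41))| = 5012, so the area is 2506.
Summing gcd(|Δx|,|Δy|) over the edges gives the boundary count: gcd(48,28) + gcd(28,24) + gcd(9,40) + gcd(85,36) = 4+4+1+1 = 10.
By Pick's theorem I = A − B/2 + 1 = 2506 − 10/2 + 1 = 2502.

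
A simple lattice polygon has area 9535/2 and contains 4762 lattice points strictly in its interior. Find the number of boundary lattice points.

Pick's theorem gives A = I + B/2 − 1, so B = 2(A − I + 1) = 2(9535/2 − 4762 + 1) = 13.

13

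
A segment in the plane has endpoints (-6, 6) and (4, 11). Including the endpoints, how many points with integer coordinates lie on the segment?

6

The number of lattice points on a segment between lattice points is gcd(|Δx|,|Δy|) + 1 = gcd(10,5) + 1 = 5 + 1 = 6.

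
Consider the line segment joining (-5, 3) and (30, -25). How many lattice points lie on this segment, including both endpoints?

The number of lattice points on a segment between lattice points is gcd(|Δx|,|Δy|) + 1 = gcd(35,28) + 1 = 7 + 1 = 8.

8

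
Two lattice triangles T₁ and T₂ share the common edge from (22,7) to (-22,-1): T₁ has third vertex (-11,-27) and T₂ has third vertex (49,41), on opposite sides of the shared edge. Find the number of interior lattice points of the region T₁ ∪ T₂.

1255

The union is the simple quadrilateral with vertices (22,7), (-11,-27), (-22,-1), (49,41) in order.
By the shoelace formula, twice the signed area is |[22·(-27) − (-11)·7] + [(-11)·(-1) − (-22)·(-27)] + [(-22)·41 − 49·(-1)] + [49·7 − 22·41]| = 2512, so the area is 1256.
Along each edge there are gcd(|Δx|,|Δy|)+1 lattice points, so counting each shared vertex once the boundary has gcd(33,34) + gcd(11,26) + gcd(71,42) + gcd(27,34) = 1+1+1+1 = 4.
By Pick's theorem I = A − B/2 + 1 = 1256 − 4/2 + 1 = 1255.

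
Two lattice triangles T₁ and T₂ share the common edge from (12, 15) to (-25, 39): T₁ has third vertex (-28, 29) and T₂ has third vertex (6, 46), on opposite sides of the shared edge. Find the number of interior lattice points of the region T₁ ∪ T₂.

721

The union is the simple quadrilateral with vertices (12, 15), (-28, 29), (-25, 39), (6, 46) in order.
Using the shoelace formula, 2A = |(12·29 − (-28)·15) + ((-28)·39 − (-25)·29) + ((-25)·46 − 6·39) + (6·15 − 12·46)| = 1445, so the area is 1445/2.
The number of boundary lattice points is Σ gcd(|Δx|,|Δy|) = gcd(40,14) + gcd(3,10) + gcd(31,7) + gcd(6,31) = 2+1+1+1 = 5.
By Pick's theorem I = A − B/2 + 1 = 1445/2 − 5/2 + 1 = 721.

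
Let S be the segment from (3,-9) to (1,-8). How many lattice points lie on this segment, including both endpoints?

2

The number of lattice points on a segment between lattice points is gcd(|Δx|,|Δy|) + 1 = gcd(2,1) + 1 = 1 + 1 = 2.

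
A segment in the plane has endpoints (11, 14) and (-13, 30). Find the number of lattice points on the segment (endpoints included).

The number of lattice points on a segment between lattice points is gcd(|Δx|,|Δy|) + 1 = gcd(24,16) + 1 = 8 + 1 = 9.

9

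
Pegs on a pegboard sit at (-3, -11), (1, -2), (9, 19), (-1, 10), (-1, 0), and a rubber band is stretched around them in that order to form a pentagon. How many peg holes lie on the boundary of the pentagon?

14

Summing gcd(|Δx|,|Δy|) over the edges gives the boundary count: gcd(4,9) + gcd(8,21) + gcd(10,9) + gcd(0,10) + gcd(2,11) = 1+1+1+10+1 = 14.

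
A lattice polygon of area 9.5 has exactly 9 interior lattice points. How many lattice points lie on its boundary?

3

Pick's theorem gives A = I + B/2 − 1, so B = 2(A − I + 1) = 2(9.5 − 9 + 1) = 3.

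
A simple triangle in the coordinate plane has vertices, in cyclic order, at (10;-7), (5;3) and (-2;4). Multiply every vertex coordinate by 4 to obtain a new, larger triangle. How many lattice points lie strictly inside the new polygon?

507

Using the shoelace formula, 2A = |(10·3 − 5·(-7)) + (5·4 − (-2)·3) + ((-2)·(-7) − 10·4)| = 65, so the area is 32.5.
Summing gcd(|Δx|,|Δy|) over the edges gives the boundary count: gcd(5,10) + gcd(7,1) + gcd(12,11) = 5+1+1 = 7.
Scaling by 4 multiplies the area by 4² = 16 (so the new area is 520) and multiplies the boundary lattice-point count by 4, giving 28.
By Pick's theorem, the interior count of the dilated polygon is 520 − 28/2 + 1 = 507.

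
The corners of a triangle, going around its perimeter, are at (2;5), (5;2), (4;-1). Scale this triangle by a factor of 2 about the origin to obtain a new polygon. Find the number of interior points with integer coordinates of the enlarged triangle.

19

The shoelace formula gives twice the area as |(2·2 − 5·5) + (5·(-1) − 4·2) + (4·5 − 2·(-1))| = 12, so the area is 6.
Along each edge there are gcd(|Δx|,|Δy|)+1 lattice points, so counting each shared vertex once the boundary has gcd(3,3) + gcd(1,3) + gcd(2,6) = 3+1+2 = 6.
Scaling by 2 multiplies the area by 2² = 4 (so the new area is 24) and multiplies the boundary lattice-point count by 2, giving 12.
By Pick's theorem, the interior count of the dilated polygon is 24 − 12/2 + 1 = 19.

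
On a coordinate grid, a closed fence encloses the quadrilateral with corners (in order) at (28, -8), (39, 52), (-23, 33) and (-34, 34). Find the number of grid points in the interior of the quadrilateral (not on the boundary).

By the shoelace formula, twice the signed area is |[28·52 − 39·(-8)] + [39·33 − (-23)·52] + [(-23)·34 − (-34)·33] + [(-34)·(-8) − 28·34]| = 3911, so the area is 3911/2.
The number of boundary lattice points is Σ gcd(|Δx|,|Δy|) = gcd(11,60) + gcd(62,19) + gcd(11,1) + gcd(62,42) = 1+1+1+2 = 5.
Pick's theorem gives I = A − B/2 + 1 = 3911/2 − 5/2 + 1 = 1954.

1954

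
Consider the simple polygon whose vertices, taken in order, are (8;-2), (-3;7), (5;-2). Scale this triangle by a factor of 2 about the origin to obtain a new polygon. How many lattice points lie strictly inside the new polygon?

The shoelace formula gives twice the area as |(8·7 − (-3)·(-2)) + ((-3)·(-2) − 5·7) + (5·(-2) − 8·(-2))| = 27, so the area is 13.5.
Summing gcd(|Δx|,|Δy|) over the edges gives the boundary count: gcd(11,9) + gcd(8,9) + gcd(3,0) = 1+1+3 = 5.
Scaling by 2 multiplies the area by 2² = 4 (so the new area is 54) and multiplies the boundary lattice-point count by 2, giving 10.
By Pick's theorem, the interior count of the dilated polygon is 54 − 10/2 + 1 = 50.

50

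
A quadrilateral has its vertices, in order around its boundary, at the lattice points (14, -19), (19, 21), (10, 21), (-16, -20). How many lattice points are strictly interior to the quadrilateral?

775

Using the shoelace formula, 2A = |(14·21 − 19·(-19)) + (19·21 − 10·21) + (10·(-20) − (-16)·21) + ((-16)·(-19) − 14·(-20))| = 1564, so the area is 782.
Along each edge there are gcd(|Δx|,|Δy|)+1 lattice points, so counting each shared vertex once the boundary has gcd(5,40) + gcd(9,0) + gcd(26,41) + gcd(30,1) = 5+9+1+1 = 16.
Pick's theorem gives I = A − B/2 + 1 = 782 − 16/2 + 1 = 775.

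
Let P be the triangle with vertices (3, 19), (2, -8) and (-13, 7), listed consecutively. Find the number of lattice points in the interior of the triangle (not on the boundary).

By the shoelace formula, twice the signed area is |[3·(-8) − 2·19] + [2·7 − (-13)·(-8)] + [(-13)·19 − 3·7]| = 420, so the area is 210.
Summing gcd(|Δx|,|Δy|) over the edges gives the boundary count: gcd(1,27) + gcd(15,15) + gcd(16,12) = 1+15+4 = 20.
Pick's theorem gives I = A − B/2 + 1 = 210 − 20/2 + 1 = 201.

201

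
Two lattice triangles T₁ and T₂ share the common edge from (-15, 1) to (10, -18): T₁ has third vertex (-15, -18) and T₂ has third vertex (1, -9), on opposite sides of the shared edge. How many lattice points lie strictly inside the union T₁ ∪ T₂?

238

The union is the simple quadrilateral with vertices (-15, 1), (-15, -18), (10, -18), (1, -9) in order.
Using the shoelace formula, 2A = |[(-15)·(-18) − (-15)·1] + [(-15)·(-18) − 10·(-18)] + [10·(-9) − 1·(-18)] + [1·1 − (-15)·(-9)]| = 529, so the area is 529/2.
Summing gcd(|Δx|,|Δy|) over the edges gives the boundary count: gcd(0,19) + gcd(25,0) + gcd(9,9) + gcd(16,10) = 19+25+9+2 = 55.
By Pick's theorem I = A − B/2 + 1 = 529/2 − 55/2 + 1 = 238.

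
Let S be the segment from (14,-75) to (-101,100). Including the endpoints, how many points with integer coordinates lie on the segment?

The number of lattice points on a segment between lattice points is gcd(|Δx|,|Δy|) + 1 = gcd(115,175) + 1 = 5 + 1 = 6.

6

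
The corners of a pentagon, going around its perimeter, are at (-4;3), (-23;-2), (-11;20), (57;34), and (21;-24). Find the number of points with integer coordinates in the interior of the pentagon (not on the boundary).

2014

The shoelace formula gives twice the area as |((-4)·(-2) − (-23)·3) + ((-23)·20 − (-11)·(-2)) + ((-11)·34 − 57·20) + (57·(-24) − 21·34) + (21·3 − (-4)·(-24))| = 4034, so the area is 2017.
Summing gcd(|Δx|,|Δy|) over the edges gives the boundary count: gcd(19,5) + gcd(12,22) + gcd(68,14) + gcd(36,58) + gcd(25,27) = 1+2+2+2+1 = 8.
Pick's theorem gives I = A − B/2 + 1 = 2017 − 8/2 + 1 = 2014.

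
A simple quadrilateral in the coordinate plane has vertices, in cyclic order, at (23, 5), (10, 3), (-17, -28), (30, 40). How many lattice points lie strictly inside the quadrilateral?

Using the shoelace formula, 2A = |(23·3 − 10·5) + (10·(-28) − (-17)·3) + ((-17)·40 − 30·(-28)) + (30·5 − 23·40)| = 820, so the area is 410.
Summing gcd(|Δx|,|Δy|) over the edges gives the boundary count: gcd(13,2) + gcd(27,31) + gcd(47,68) + gcd(7,35) = 1+1+1+7 = 10.
By Pick's theorem A = I + B/2 − 1, so I = 410 − 10/2 + 1 = 406.

406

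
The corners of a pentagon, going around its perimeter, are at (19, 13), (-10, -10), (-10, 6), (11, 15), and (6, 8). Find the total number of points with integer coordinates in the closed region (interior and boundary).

268

Using the shoelace formula, 2A = |[19·(-10) − (-10)·13] + [(-10)·6 − (-10)·(-10)] + [(-10)·15 − 11·6] + [11·8 − 6·15] + [6·13 − 19·8]| = 512, so the area is 256.
Summing gcd(|Δx|,|Δy|) over the edges gives the boundary count: gcd(29,23) + gcd(0,16) + gcd(21,9) + gcd(5,7) + gcd(13,5) = 1+16+3+1+1 = 22.
Pick's theorem gives I = A − B/2 + 1 = 256 − 22/2 + 1 = 246, so the closed region contains I + B = 246 + 22 = 268 lattice points.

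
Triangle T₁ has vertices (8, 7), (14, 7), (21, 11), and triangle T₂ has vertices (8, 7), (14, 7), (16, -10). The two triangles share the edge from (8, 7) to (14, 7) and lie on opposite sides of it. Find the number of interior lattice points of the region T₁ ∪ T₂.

62

The union is the simple quadrilateral with vertices (8, 7), (21, 11), (14, 7), (16, -10) in order.
By the shoelace formula, twice the signed area is |[8·11 − 21·7] + [21·7 − 14·11] + [14·(-10) − 16·7] + [16·7 − 8·(-10)]| = 126, so the area is 63.
Along each edge there are gcd(|Δx|,|Δy|)+1 lattice points, so counting each shared vertex once the boundary has gcd(13,4) + gcd(7,4) + gcd(2,17) + gcd(8,17) = 1+1+1+1 = 4.
By Pick's theorem I = A − B/2 + 1 = 63 − 4/2 + 1 = 62.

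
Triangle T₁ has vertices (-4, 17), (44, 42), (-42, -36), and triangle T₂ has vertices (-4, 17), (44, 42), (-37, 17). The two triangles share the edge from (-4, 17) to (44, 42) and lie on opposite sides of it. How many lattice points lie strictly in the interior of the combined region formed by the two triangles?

The union is the simple quadrilateral with vertices (-4, 17), (-42, -36), (44, 42), (-37, 17) in order.
The shoelace formula gives twice the area as |((-4)·(-36) − (-42)·17) + ((-42)·42 − 44·(-36)) + (44·17 − (-37)·42) + ((-37)·17 − (-4)·17)| = 2419, so the area is 2419/2.
Along each edge there are gcd(|Δx|,|Δy|)+1 lattice points, so counting each shared vertex once the boundary has gcd(38,53) + gcd(86,78) + gcd(81,25) + gcd(33,0) = 1+2+1+33 = 37.
By Pick's theorem I = A − B/2 + 1 = 2419/2 − 37/2 + 1 = 1192.

1192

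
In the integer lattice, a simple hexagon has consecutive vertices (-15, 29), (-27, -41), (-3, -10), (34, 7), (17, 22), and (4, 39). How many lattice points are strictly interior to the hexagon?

Using the shoelace formula, 2A = |((-15)·(-41) − (-27)·29) + ((-27)·(-10) − (-3)·(-41)) + ((-3)·7 − 34·(-10)) + (34·22 − 17·7) + (17·39 − 4·22) + (4·29 − (-15)·39)| = 3769, so the area is 3769/2.
The number of boundary lattice points is Σ gcd(|Δx|,|Δy|) = gcd(12,70) + gcd(24,31) + gcd(37,17) + gcd(17,15) + gcd(13,17) + gcd(19,10) = 2+1+1+1+1+1 = 7.
Pick's theorem gives I = A − B/2 + 1 = 3769/2 − 7/2 + 1 = 1882.

1882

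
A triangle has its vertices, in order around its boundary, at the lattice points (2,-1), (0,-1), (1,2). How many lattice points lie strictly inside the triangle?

2

By the shoelace formula, twice the signed area is |(2·(-1) − 0·(-1)) + (0·2 − 1·(-1)) + (1·(-1) − 2·2)| = 6, so the area is 3.
Summing gcd(|Δx|,|Δy|) over the edges gives the boundary count: gcd(2,0) + gcd(1,3) + gcd(1,3) = 2+1+1 = 4.
By Pick's theorem A = I + B/2 − 1, so I = 3 − 4/2 + 1 = 2.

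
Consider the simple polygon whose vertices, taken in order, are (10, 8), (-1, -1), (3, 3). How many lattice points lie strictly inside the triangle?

By the shoelace formula, twice the signed area is |(10·(-1) − (-1)·8) + ((-1)·3 − 3·(-1)) + (3·8 − 10·3)| = 8, so the area is 4.
Summing gcd(|Δx|,|Δy|) over the edges gives the boundary count: gcd(11,9) + gcd(4,4) + gcd(7,5) = 1+4+1 = 6.
By Pick's theorem A = I + B/2 − 1, so I = 4 − 6/2 + 1 = 2.

2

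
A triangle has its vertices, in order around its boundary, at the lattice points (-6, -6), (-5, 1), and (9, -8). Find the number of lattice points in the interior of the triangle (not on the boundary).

The shoelace formula gives twice the area as |((-6)·1 − (-5)·(-6)) + ((-5)·(-8) − 9·1) + (9·(-6) − (-6)·(-8))| = 107, so the area is 107/2.
Summing gcd(|Δx|,|Δy|) over the edges gives the boundary count: gcd(1,7) + gcd(14,9) + gcd(15,2) = 1+1+1 = 3.
Pick's theorem gives I = A − B/2 + 1 = 107/2 − 3/2 + 1 = 53.

53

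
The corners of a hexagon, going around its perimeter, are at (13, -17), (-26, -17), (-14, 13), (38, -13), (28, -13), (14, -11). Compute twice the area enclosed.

1902

The shoelace formula gives twice the area as |(13·(-17) − (-26)·(-17)) + ((-26)·13 − (-14)·(-17)) + ((-14)·(-13) − 38·13) + (38·(-13) − 28·(-13)) + (28·(-11) − 14·(-13)) + (14·(-17) − 13·(-11))| = 1902, so the area is 951.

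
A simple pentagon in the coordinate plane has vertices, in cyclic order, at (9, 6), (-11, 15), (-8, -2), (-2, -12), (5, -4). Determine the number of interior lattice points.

Using the shoelace formula, 2A = |[9·15 − (-11)·6] + [(-11)·(-2) − (-8)·15] + [(-8)·(-12) − (-2)·(-2)] + [(-2)·(-4) − 5·(-12)] + [5·6 − 9·(-4)]| = 569, so the area is 569/2.
The number of boundary lattice points is Σ gcd(|Δx|,|Δy|) = gcd(20,9) + gcd(3,17) + gcd(6,10) + gcd(7,8) + gcd(4,10) = 1+1+2+1+2 = 7.
By Pick's theorem A = I + B/2 − 1, so I = 569/2 − 7/2 + 1 = 282.

282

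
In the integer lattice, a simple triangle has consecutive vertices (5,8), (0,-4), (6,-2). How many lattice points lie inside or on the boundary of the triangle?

By the shoelace formula, twice the signed area is |(5·(-4) − 0·8) + (0·(-2) − 6·(-4)) + (6·8 − 5·(-2))| = 62, so the area is 31.
Along each edge there are gcd(|Δx|,|Δy|)+1 lattice points, so counting each shared vertex once the boundary has gcd(5,12) + gcd(6,2) + gcd(1,10) = 1+2+1 = 4.
Pick's theorem gives I = A − B/2 + 1 = 31 − 4/2 + 1 = 30, so the closed region contains I + B = 30 + 4 = 34 lattice points.

34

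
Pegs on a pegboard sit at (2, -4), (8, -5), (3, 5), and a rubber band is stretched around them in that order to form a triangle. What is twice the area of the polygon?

Using the shoelace formula, 2A = |(2·(-5) − 8·(-4)) + (8·5 − 3·(-5)) + (3·(-4) − 2·5)| = 55, so the area is 55/2.

55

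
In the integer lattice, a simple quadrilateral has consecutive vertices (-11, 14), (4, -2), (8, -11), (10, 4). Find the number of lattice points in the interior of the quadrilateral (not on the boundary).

By the shoelace formula, twice the signed area is |[(-11)·(-2) − 4·14] + [4·(-11) − 8·(-2)] + [8·4 − 10·(-11)] + [10·14 − (-11)·4]| = 264, so the area is 132.
The number of boundary lattice points is Σ gcd(|Δx|,|Δy|) = gcd(15,16) + gcd(4,9) + gcd(2,15) + gcd(21,10) = 1+1+1+1 = 4.
By Pick's theorem A = I + B/2 − 1, so I = 132 − 4/2 + 1 = 131.

131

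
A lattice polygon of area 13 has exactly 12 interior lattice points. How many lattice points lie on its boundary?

4

Pick's theorem gives A = I + B/2 − 1, so B = 2(A − I + 1) = 2(13 − 12 + 1) = 4.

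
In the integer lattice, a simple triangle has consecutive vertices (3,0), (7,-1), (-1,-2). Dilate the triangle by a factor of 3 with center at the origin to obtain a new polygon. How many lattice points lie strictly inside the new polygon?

Using the shoelace formula, 2A = |[3·(-1) − 7·0] + [7·(-2) − (-1)·(-1)] + [(-1)·0 − 3·(-2)]| = 12, so the area is 6.
Summing gcd(|Δx|,|Δy|) over the edges gives the boundary count: gcd(4,1) + gcd(8,1) + gcd(4,2) = 1+1+2 = 4.
Scaling by 3 multiplies the area by 3² = 9 (so the new area is 54) and multiplies the boundary lattice-point count by 3, giving 12.
By Pick's theorem, the interior count of the dilated polygon is 54 − 12/2 + 1 = 49.

49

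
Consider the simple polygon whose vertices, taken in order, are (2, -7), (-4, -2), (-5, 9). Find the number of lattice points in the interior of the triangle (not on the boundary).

30

Using the shoelace formula, 2A = |(2·(-2) − (-4)·(-7)) + ((-4)·9 − (-5)·(-2)) + ((-5)·(-7) − 2·9)| = 61, so the area is 30.5.
The number of boundary lattice points is Σ gcd(|Δx|,|Δy|) = gcd(6,5) + gcd(1,11) + gcd(7,16) = 1+1+1 = 3.
By Pick's theorem A = I + B/2 − 1, so I = 30.5 − 3/2 + 1 = 30.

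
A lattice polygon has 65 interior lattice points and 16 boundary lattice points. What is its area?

72

By Pick's theorem, A = I + B/2 − 1 = 65 + 16/2 − 1 = 72.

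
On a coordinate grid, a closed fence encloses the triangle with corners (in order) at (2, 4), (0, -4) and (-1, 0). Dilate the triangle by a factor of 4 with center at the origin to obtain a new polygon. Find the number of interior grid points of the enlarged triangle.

The shoelace formula gives twice the area as |(2·(-4) − 0·4) + (0·0 − (-1)·(-4)) + ((-1)·4 − 2·0)| = 16, so the area is 8.
Summing gcd(|Δx|,|Δy|) over the edges gives the boundary count: gcd(2,8) + gcd(1,4) + gcd(3,4) = 2+1+1 = 4.
Scaling by 4 multiplies the area by 4² = 16 (so the new area is 128) and multiplies the boundary lattice-point count by 4, giving 16.
By Pick's theorem, the interior count of the dilated polygon is 128 − 16/2 + 1 = 121.

121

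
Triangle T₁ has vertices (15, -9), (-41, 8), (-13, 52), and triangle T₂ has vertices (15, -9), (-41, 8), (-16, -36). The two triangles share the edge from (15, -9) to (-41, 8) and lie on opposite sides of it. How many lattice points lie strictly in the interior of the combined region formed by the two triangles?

2487

The union is the simple quadrilateral with vertices (15, -9), (-13, 52), (-41, 8), (-16, -36) in order.
The shoelace formula gives twice the area as |[15·52 − (-13)·(-9)] + [(-13)·8 − (-41)·52] + [(-41)·(-36) − (-16)·8] + [(-16)·(-9) − 15·(-36)]| = 4979, so the area is 2489.5.
Along each edge there are gcd(|Δx|,|Δy|)+1 lattice points, so counting each shared vertex once the boundary has gcd(28,61) + gcd(28,44) + gcd(25,44) + gcd(31,27) = 1+4+1+1 = 7.
By Pick's theorem I = A − B/2 + 1 = 2489.5 − 7/2 + 1 = 2487.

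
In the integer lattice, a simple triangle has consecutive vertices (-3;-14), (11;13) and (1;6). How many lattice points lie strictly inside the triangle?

84

Using the shoelace formula, 2A = |((-3)·13 − 11·(-14)) + (11·6 − 1·13) + (1·(-14) − (-3)·6)| = 172, so the area is 86.
Summing gcd(|Δx|,|Δy|) over the edges gives the boundary count: gcd(14,27) + gcd(10,7) + gcd(4,20) = 1+1+4 = 6.
By Pick's theorem A = I + B/2 − 1, so I = 86 − 6/2 + 1 = 84.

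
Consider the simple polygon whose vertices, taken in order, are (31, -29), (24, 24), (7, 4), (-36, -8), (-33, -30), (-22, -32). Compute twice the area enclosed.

4298

The shoelace formula gives twice the area as |[31·24 − 24·(-29)] + [24·4 − 7·24] + [7·(-8) − (-36)·4] + [(-36)·(-30) − (-33)·(-8)] + [(-33)·(-32) − (-22)·(-30)] + [(-22)·(-29) − 31·(-32)]| = 4298, so the area is 2149.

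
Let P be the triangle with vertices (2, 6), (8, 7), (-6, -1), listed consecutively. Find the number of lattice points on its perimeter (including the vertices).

Summing gcd(|Δx|,|Δy|) over the edges gives the boundary count: gcd(6,1) + gcd(14,8) + gcd(8,7) = 1+2+1 = 4.

4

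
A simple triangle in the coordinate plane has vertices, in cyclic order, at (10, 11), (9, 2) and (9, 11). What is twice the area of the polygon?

The shoelace formula gives twice the area as |(10·2 − 9·11) + (9·11 − 9·2) + (9·11 − 10·11)| = 9, so the area is 4.5.

9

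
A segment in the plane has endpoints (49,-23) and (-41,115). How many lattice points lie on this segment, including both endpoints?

The number of lattice points on a segment between lattice points is gcd(|Δx|,|Δy|) + 1 = gcd(90,138) + 1 = 6 + 1 = 7.

7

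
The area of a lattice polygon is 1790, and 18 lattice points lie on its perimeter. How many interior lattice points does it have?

1782

Pick's theorem A = I + B/2 − 1 rearranges to I = A − B/2 + 1 = 1790 − 18/2 + 1 = 1782.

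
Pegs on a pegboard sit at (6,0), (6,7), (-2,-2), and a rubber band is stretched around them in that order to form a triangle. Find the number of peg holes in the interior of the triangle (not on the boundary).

By the shoelace formula, twice the signed area is |[6·7 − 6·0] + [6·(-2) − (-2)·7] + [(-2)·0 − 6·(-2)]| = 56, so the area is 28.
The number of boundary lattice points is Σ gcd(|Δx|,|Δy|) = gcd(0,7) + gcd(8,9) + gcd(8,2) = 7+1+2 = 10.
By Pick's theorem A = I + B/2 − 1, so I = 28 − 10/2 + 1 = 24.

24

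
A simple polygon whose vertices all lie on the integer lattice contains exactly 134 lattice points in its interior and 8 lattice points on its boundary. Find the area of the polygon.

137

Pick's theorem states A = I + B/2 − 1, so A = 134 + 8/2 − 1 = 137.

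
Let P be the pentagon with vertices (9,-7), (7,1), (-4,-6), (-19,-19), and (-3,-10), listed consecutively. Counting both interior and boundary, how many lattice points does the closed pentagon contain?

118

The shoelace formula gives twice the area as |[9·1 − 7·(-7)] + [7·(-6) − (-4)·1] + [(-4)·(-19) − (-19)·(-6)] + [(-19)·(-10) − (-3)·(-19)] + [(-3)·(-7) − 9·(-10)]| = 226, so the area is 113.
Along each edge there are gcd(|Δx|,|Δy|)+1 lattice points, so counting each shared vertex once the boundary has gcd(2,8) + gcd(11,7) + gcd(15,13) + gcd(16,9) + gcd(12,3) = 2+1+1+1+3 = 8.
Pick's theorem gives I = A − B/2 + 1 = 113 − 8/2 + 1 = 110, so the closed region contains I + B = 110 + 8 = 118 lattice points.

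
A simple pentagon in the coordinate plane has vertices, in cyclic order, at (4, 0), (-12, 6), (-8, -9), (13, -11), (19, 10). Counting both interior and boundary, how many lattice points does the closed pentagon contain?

Using the shoelace formula, 2A = |[4·6 − (-12)·0] + [(-12)·(-9) − (-8)·6] + [(-8)·(-11) − 13·(-9)] + [13·10 − 19·(-11)] + [19·0 − 4·10]| = 684, so the area is 342.
Along each edge there are gcd(|Δx|,|Δy|)+1 lattice points, so counting each shared vertex once the boundary has gcd(16,6) + gcd(4,15) + gcd(21,2) + gcd(6,21) + gcd(15,10) = 2+1+1+3+5 = 12.
Pick's theorem gives I = A − B/2 + 1 = 342 − 12/2 + 1 = 337, so the closed region contains I + B = 337 + 12 = 349 lattice points.

349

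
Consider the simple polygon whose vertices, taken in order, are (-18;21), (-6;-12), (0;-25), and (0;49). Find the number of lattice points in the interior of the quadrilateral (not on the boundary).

648

By the shoelace formula, twice the signed area is |((-18)·(-12) − (-6)·21) + ((-6)·(-25) − 0·(-12)) + (0·49 − 0·(-25)) + (0·21 − (-18)·49)| = 1374, so the area is 687.
The number of boundary lattice points is Σ gcd(|Δx|,|Δy|) = gcd(12,33) + gcd(6,13) + gcd(0,74) + gcd(18,28) = 3+1+74+2 = 80.
Pick's theorem gives I = A − B/2 + 1 = 687 − 80/2 + 1 = 648.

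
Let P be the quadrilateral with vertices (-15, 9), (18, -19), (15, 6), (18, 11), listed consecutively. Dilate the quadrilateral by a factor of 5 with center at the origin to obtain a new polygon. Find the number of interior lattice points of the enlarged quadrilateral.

By the shoelace formula, twice the signed area is |((-15)·(-19) − 18·9) + (18·6 − 15·(-19)) + (15·11 − 18·6) + (18·9 − (-15)·11)| = 900, so the area is 450.
Summing gcd(|Δx|,|Δy|) over the edges gives the boundary count: gcd(33,28) + gcd(3,25) + gcd(3,5) + gcd(33,2) = 1+1+1+1 = 4.
Scaling by 5 multiplies the area by 5² = 25 (so the new area is 11250) and multiplies the boundary lattice-point count by 5, giving 20.
By Pick's theorem, the interior count of the dilated polygon is 11250 − 20/2 + 1 = 11241.

11241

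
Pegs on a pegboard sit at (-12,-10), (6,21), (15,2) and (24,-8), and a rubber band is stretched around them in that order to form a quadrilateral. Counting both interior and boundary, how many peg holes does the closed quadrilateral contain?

503

Using the shoelace formula, 2A = |((-12)·21 − 6·(-10)) + (6·2 − 15·21) + (15·(-8) − 24·2) + (24·(-10) − (-12)·(-8))| = 999, so the area is 499.5.
Summing gcd(|Δx|,|Δy|) over the edges gives the boundary count: gcd(18,31) + gcd(9,19) + gcd(9,10) + gcd(36,2) = 1+1+1+2 = 5.
Pick's theorem gives I = A − B/2 + 1 = 499.5 − 5/2 + 1 = 498, so the closed region contains I + B = 498 + 5 = 503 lattice points.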